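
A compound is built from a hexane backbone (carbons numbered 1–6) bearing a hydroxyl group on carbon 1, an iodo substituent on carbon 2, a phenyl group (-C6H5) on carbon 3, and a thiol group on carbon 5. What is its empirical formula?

C12H17IOS

Atom tally by fragment:
  HOCH2 → C:1 H:3 O:1
  CH(I) → C:1 H:1 I:1
  CH(C6H5) → C:7 H:6
  CH2 → C:1 H:2
  CH(SH) → C:1 H:2 S:1
  CH3 → C:1 H:3
Element totals:
  C: 12
  H: 17
  I: 1
  O: 1
  S: 1
Molecular formula: C12H17IOS.
gcd of subscripts (12, 17, 1, 1, 1) = 1, so the empirical formula equals the molecular formula.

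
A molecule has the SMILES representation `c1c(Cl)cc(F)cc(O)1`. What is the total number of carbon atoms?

6

Atom tally by fragment:
  benzene ring core → C:6 H:6
  (− 3 ring H displaced by substituents)
  + Cl → Cl:1
  + F → F:1
  + OH → O:1 H:1
Element totals:
  C: 6
  H: 4
  Cl: 1
  F: 1
  O: 1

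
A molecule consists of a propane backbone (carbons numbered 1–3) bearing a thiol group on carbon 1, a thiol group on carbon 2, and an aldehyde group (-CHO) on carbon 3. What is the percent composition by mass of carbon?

Atom tally by fragment:
  HSCH2 → C:1 H:3 S:1
  CH(SH) → C:1 H:2 S:1
  CH2CHO → C:2 H:3 O:1
Element totals:
  C: 4
  H: 8
  O: 1
  S: 2
Molecular formula: C4H8OS2.
Molar mass = 136.227 g/mol.
Mass from C: 4 × 12.011 = 48.044 g/mol.
%C = 48.044 / 136.227 × 100 = 35.27%.

35.27%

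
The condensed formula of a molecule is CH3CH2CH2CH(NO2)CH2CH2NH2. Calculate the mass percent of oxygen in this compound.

Element totals:
  C: 6
  H: 14
  N: 2
  O: 2
Molecular formula: C6H14N2O2.
Molar mass = 146.190 g/mol.
Mass from O: 2 × 15.999 = 31.998 g/mol.
%O = 31.998 / 146.190 × 100 = 21.89%.

21.89%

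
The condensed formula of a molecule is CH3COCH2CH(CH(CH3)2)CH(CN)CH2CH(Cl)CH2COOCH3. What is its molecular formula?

Atom tally by fragment:
  CH3COCH2 → C:3 H:5 O:1
  CH(CH(CH3)2) → C:4 H:8
  CH(CN) → C:2 H:1 N:1
  CH2 → C:1 H:2
  CH(Cl) → C:1 H:1 Cl:1
  CH2COOCH3 → C:3 H:5 O:2
Element totals:
  C: 14
  H: 22
  Cl: 1
  N: 1
  O: 3

C14H22ClNO3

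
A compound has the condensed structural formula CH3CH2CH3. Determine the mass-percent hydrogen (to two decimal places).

Atom tally by fragment:
  CH3 → C:1 H:3
  CH2 → C:1 H:2
  CH3 → C:1 H:3
Element totals:
  C: 3
  H: 8
Molecular formula: C3H8.
Molar mass = 44.097 g/mol.
Mass from H: 8 × 1.008 = 8.064 g/mol.
%H = 8.064 / 44.097 × 100 = 18.29%.

18.29%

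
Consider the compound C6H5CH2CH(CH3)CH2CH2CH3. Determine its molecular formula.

Element totals:
  C: 12
  H: 18

C12H18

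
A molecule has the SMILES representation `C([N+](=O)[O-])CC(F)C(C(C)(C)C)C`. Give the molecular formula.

C9H18FNO2

Atom tally by fragment:
  O2NCH2 → C:1 H:2 N:1 O:2
  CH2 → C:1 H:2
  CH(F) → C:1 H:1 F:1
  CH(C(CH3)3) → C:5 H:10
  CH3 → C:1 H:3
Element totals:
  C: 9
  H: 18
  F: 1
  N: 1
  O: 2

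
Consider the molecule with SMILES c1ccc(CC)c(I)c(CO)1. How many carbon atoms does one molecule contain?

Atom tally by fragment:
  benzene ring core → C:6 H:6
  (− 3 ring H displaced by substituents)
  + C2H5 → C:2 H:5
  + I → I:1
  + CH2OH → C:1 H:3 O:1
Element totals:
  C: 9
  H: 11
  I: 1
  O: 1

9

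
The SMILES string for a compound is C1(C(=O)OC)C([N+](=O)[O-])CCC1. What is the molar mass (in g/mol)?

173.17 g/mol

Atom tally by fragment:
  cyclopentane ring core → C:5 H:10
  (− 2 ring H displaced by substituents)
  + COOCH3 → C:2 H:3 O:2
  + NO2 → N:1 O:2
Element totals:
  C: 7
  H: 11
  N: 1
  O: 4
Molecular formula: C7H11NO4.
  M = 7(12.011) + 11(1.008) + 14.007 + 4(15.999)
    = 84.077 + 11.088 + 14.007 + 63.996 = 173.168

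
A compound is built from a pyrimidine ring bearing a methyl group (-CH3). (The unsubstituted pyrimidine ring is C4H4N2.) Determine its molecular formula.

Atom tally by fragment:
  pyrimidine ring core → C:4 H:4 N:2
  (− 1 ring H displaced by substituents)
  + CH3 → C:1 H:3
Element totals:
  C: 5
  H: 6
  N: 2

C5H6N2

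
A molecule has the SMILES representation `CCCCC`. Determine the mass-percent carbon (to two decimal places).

Atom tally by fragment:
  CH3 → C:1 H:3
  CH2 → C:1 H:2
  CH2 → C:1 H:2
  CH2 → C:1 H:2
  CH3 → C:1 H:3
Element totals:
  C: 5
  H: 12
Molecular formula: C5H12.
Molar mass = 72.151 g/mol.
Mass from C: 5 × 12.011 = 60.055 g/mol.
%C = 60.055 / 72.151 × 100 = 83.24%.

83.24%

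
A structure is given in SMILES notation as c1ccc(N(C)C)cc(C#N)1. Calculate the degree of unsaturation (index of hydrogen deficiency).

Atom tally by fragment:
  benzene ring core → C:6 H:6
  (− 2 ring H displaced by substituents)
  + N(CH3)2 → N:1 C:2 H:6
  + CN → C:1 N:1
Element totals:
  C: 9
  H: 10
  N: 2
Molecular formula: C9H10N2.
DoU = (2C + 2 + N − H − X) / 2 = (2·9 + 2 + 2 − 10 − 0) / 2 = 6.

6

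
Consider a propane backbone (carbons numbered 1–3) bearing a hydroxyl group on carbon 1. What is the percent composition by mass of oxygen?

Atom tally by fragment:
  HOCH2 → C:1 H:3 O:1
  CH2 → C:1 H:2
  CH3 → C:1 H:3
Element totals:
  C: 3
  H: 8
  O: 1
Molecular formula: C3H8O.
Molar mass = 60.096 g/mol.
Mass from O: 1 × 15.999 = 15.999 g/mol.
%O = 15.999 / 60.096 × 100 = 26.62%.

26.62%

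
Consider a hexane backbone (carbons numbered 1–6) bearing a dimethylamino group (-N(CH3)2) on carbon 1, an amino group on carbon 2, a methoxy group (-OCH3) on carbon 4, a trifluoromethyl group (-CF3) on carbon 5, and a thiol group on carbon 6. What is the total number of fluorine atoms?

3

Atom tally by fragment:
  (CH3)2NCH2 → C:3 H:8 N:1
  CH(NH2) → C:1 H:3 N:1
  CH2 → C:1 H:2
  CH(OCH3) → C:2 H:4 O:1
  CH(CF3) → C:2 H:1 F:3
  CH2SH → C:1 H:3 S:1
Element totals:
  C: 10
  H: 21
  F: 3
  N: 2
  O: 1
  S: 1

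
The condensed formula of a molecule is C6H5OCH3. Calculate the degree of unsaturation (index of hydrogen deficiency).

4

Atom tally by fragment:
  benzene ring core → C:6 H:6
  (− 1 ring H displaced by substituents)
  + OCH3 → C:1 H:3 O:1
Element totals:
  C: 7
  H: 8
  O: 1
Molecular formula: C7H8O.
DoU = (2C + 2 + N − H − X) / 2 = (2·7 + 2 + 0 − 8 − 0) / 2 = 4.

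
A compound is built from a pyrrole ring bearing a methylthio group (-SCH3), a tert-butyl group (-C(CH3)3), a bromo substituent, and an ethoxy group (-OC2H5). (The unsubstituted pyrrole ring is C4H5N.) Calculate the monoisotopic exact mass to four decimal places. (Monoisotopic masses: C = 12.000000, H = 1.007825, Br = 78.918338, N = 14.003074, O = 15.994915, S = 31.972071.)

Atom tally by fragment:
  pyrrole ring core → C:4 H:5 N:1
  (− 4 ring H displaced by substituents)
  + SCH3 → C:1 H:3 S:1
  + C(CH3)3 → C:4 H:9
  + Br → Br:1
  + OC2H5 → C:2 H:5 O:1
Element totals:
  C: 11
  H: 18
  Br: 1
  N: 1
  O: 1
  S: 1
Molecular formula: C11H18BrNOS.
  M = 11(12.0) + 18(1.007825) + 78.918338 + 14.003074 + 15.994915 + 31.972071
    = 132.000000 + 18.140850 + 78.918338 + 14.003074 + 15.994915 + 31.972071 = 291.029248

291.0292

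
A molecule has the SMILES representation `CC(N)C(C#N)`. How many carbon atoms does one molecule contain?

4

Atom tally by fragment:
  CH3 → C:1 H:3
  CH(NH2) → C:1 H:3 N:1
  CH2CN → C:2 H:2 N:1
Element totals:
  C: 4
  H: 8
  N: 2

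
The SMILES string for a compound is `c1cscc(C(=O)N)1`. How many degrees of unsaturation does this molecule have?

Atom tally by fragment:
  thiophene ring core → C:4 H:4 S:1
  (− 1 ring H displaced by substituents)
  + CONH2 → C:1 H:2 O:1 N:1
Element totals:
  C: 5
  H: 5
  N: 1
  O: 1
  S: 1
Molecular formula: C5H5NOS.
DoU = (2C + 2 + N − H − X) / 2 = (2·5 + 2 + 1 − 5 − 0) / 2 = 4.

4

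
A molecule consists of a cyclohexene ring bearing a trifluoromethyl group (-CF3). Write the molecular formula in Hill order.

C7H9F3

Atom tally by fragment:
  cyclohexene ring core → C:6 H:10
  (− 1 ring H displaced by substituents)
  + CF3 → C:1 F:3
Element totals:
  C: 7
  H: 9
  F: 3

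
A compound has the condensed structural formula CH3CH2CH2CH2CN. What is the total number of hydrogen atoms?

Atom tally by fragment:
  CH3 → C:1 H:3
  CH2 → C:1 H:2
  CH2 → C:1 H:2
  CH2CN → C:2 H:2 N:1
Element totals:
  C: 5
  H: 9
  N: 1

9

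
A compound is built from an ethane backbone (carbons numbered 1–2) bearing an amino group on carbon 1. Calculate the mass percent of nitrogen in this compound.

31.07%

Atom tally by fragment:
  H2NCH2 → C:1 H:4 N:1
  CH3 → C:1 H:3
Element totals:
  C: 2
  H: 7
  N: 1
Molecular formula: C2H7N.
Molar mass = 45.085 g/mol.
Mass from N: 1 × 14.007 = 14.007 g/mol.
%N = 14.007 / 45.085 × 100 = 31.07%.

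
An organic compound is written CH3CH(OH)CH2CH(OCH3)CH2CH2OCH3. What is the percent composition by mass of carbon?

59.23%

Atom tally by fragment:
  CH3 → C:1 H:3
  CH(OH) → C:1 H:2 O:1
  CH2 → C:1 H:2
  CH(OCH3) → C:2 H:4 O:1
  CH2 → C:1 H:2
  CH2OCH3 → C:2 H:5 O:1
Element totals:
  C: 8
  H: 18
  O: 3
Molecular formula: C8H18O3.
Molar mass = 162.229 g/mol.
Mass from C: 8 × 12.011 = 96.088 g/mol.
%C = 96.088 / 162.229 × 100 = 59.23%.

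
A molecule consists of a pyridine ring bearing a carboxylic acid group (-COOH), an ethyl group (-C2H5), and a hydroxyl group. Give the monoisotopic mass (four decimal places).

167.0582

Atom tally by fragment:
  pyridine ring core → C:5 H:5 N:1
  (− 3 ring H displaced by substituents)
  + COOH → C:1 H:1 O:2
  + C2H5 → C:2 H:5
  + OH → O:1 H:1
Element totals:
  C: 8
  H: 9
  N: 1
  O: 3
Molecular formula: C8H9NO3.
  M = 8(12.0) + 9(1.007825) + 14.003074 + 3(15.994915)
    = 96.000000 + 9.070425 + 14.003074 + 47.984745 = 167.058244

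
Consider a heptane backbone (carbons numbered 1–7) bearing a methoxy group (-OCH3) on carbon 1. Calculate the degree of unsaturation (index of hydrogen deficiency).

0

Atom tally by fragment:
  CH3OCH2 → C:2 H:5 O:1
  CH2 → C:1 H:2
  CH2 → C:1 H:2
  CH2 → C:1 H:2
  CH2 → C:1 H:2
  CH2 → C:1 H:2
  CH3 → C:1 H:3
Element totals:
  C: 8
  H: 18
  O: 1
Molecular formula: C8H18O.
DoU = (2C + 2 + N − H − X) / 2 = (2·8 + 2 + 0 − 18 − 0) / 2 = 0.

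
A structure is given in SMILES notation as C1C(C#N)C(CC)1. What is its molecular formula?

Atom tally by fragment:
  cyclopropane ring core → C:3 H:6
  (− 2 ring H displaced by substituents)
  + CN → C:1 N:1
  + C2H5 → C:2 H:5
Element totals:
  C: 6
  H: 9
  N: 1

C6H9N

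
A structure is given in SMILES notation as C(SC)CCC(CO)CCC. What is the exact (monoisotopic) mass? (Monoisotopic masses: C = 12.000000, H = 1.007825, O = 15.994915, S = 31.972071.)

176.1235

Atom tally by fragment:
  CH3SCH2 → C:2 H:5 S:1
  CH2 → C:1 H:2
  CH2 → C:1 H:2
  CH(CH2OH) → C:2 H:4 O:1
  CH2 → C:1 H:2
  CH2 → C:1 H:2
  CH3 → C:1 H:3
Element totals:
  C: 9
  H: 20
  O: 1
  S: 1
Molecular formula: C9H20OS.
  M = 9(12.0) + 20(1.007825) + 15.994915 + 31.972071
    = 108.000000 + 20.156500 + 15.994915 + 31.972071 = 176.123486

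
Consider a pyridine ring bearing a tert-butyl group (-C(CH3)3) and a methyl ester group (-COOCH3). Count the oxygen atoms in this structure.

2

Atom tally by fragment:
  pyridine ring core → C:5 H:5 N:1
  (− 2 ring H displaced by substituents)
  + C(CH3)3 → C:4 H:9
  + COOCH3 → C:2 H:3 O:2
Element totals:
  C: 11
  H: 15
  N: 1
  O: 2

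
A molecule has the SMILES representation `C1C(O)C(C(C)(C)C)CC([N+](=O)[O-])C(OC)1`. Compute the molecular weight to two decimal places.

Atom tally by fragment:
  cyclohexane ring core → C:6 H:12
  (− 4 ring H displaced by substituents)
  + OH → O:1 H:1
  + C(CH3)3 → C:4 H:9
  + NO2 → N:1 O:2
  + OCH3 → C:1 H:3 O:1
Element totals:
  C: 11
  H: 21
  N: 1
  O: 4
Molecular formula: C11H21NO4.
  M = 11(12.011) + 21(1.008) + 14.007 + 4(15.999)
    = 132.121 + 21.168 + 14.007 + 63.996 = 231.292

231.29 g/mol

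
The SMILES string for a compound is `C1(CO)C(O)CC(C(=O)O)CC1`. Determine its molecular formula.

C8H14O4

Atom tally by fragment:
  cyclohexane ring core → C:6 H:12
  (− 3 ring H displaced by substituents)
  + CH2OH → C:1 H:3 O:1
  + OH → O:1 H:1
  + COOH → C:1 H:1 O:2
Element totals:
  C: 8
  H: 14
  O: 4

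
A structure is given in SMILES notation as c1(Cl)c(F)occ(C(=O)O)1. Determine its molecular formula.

Atom tally by fragment:
  furan ring core → C:4 H:4 O:1
  (− 3 ring H displaced by substituents)
  + Cl → Cl:1
  + F → F:1
  + COOH → C:1 H:1 O:2
Element totals:
  C: 5
  H: 2
  Cl: 1
  F: 1
  O: 3

C5H2ClFO3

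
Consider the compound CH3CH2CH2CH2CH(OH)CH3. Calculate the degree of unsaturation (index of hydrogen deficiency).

Atom tally by fragment:
  CH3 → C:1 H:3
  CH2 → C:1 H:2
  CH2 → C:1 H:2
  CH2 → C:1 H:2
  CH(OH) → C:1 H:2 O:1
  CH3 → C:1 H:3
Element totals:
  C: 6
  H: 14
  O: 1
Molecular formula: C6H14O.
DoU = (2C + 2 + N − H − X) / 2 = (2·6 + 2 + 0 − 14 − 0) / 2 = 0.

0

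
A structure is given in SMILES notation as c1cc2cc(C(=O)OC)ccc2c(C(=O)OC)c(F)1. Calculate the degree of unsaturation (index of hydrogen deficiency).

9

Atom tally by fragment:
  naphthalene ring system core → C:10 H:8
  (− 3 ring H displaced by substituents)
  + COOCH3 → C:2 H:3 O:2
  + COOCH3 → C:2 H:3 O:2
  + F → F:1
Element totals:
  C: 14
  H: 11
  F: 1
  O: 4
Molecular formula: C14H11FO4.
DoU = (2C + 2 + N − H − X) / 2 = (2·14 + 2 + 0 − 11 − 1) / 2 = 9.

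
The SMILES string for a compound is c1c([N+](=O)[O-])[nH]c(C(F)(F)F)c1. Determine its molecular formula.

C5H3F3N2O2

Atom tally by fragment:
  pyrrole ring core → C:4 H:5 N:1
  (− 2 ring H displaced by substituents)
  + NO2 → N:1 O:2
  + CF3 → C:1 F:3
Element totals:
  C: 5
  H: 3
  F: 3
  N: 2
  O: 2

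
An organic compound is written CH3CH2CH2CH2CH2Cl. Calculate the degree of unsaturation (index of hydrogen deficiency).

Element totals:
  C: 5
  H: 11
  Cl: 1
Molecular formula: C5H11Cl.
DoU = (2C + 2 + N − H − X) / 2 = (2·5 + 2 + 0 − 11 − 1) / 2 = 0.

0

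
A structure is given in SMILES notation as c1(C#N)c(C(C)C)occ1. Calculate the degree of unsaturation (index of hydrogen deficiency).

Atom tally by fragment:
  furan ring core → C:4 H:4 O:1
  (− 2 ring H displaced by substituents)
  + CN → C:1 N:1
  + CH(CH3)2 → C:3 H:7
Element totals:
  C: 8
  H: 9
  N: 1
  O: 1
Molecular formula: C8H9NO.
DoU = (2C + 2 + N − H − X) / 2 = (2·8 + 2 + 1 − 9 − 0) / 2 = 5.

5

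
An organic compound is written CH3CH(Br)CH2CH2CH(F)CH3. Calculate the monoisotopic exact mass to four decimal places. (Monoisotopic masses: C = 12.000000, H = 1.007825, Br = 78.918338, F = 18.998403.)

182.0106

Atom tally by fragment:
  CH3 → C:1 H:3
  CH(Br) → C:1 H:1 Br:1
  CH2 → C:1 H:2
  CH2 → C:1 H:2
  CH(F) → C:1 H:1 F:1
  CH3 → C:1 H:3
Element totals:
  C: 6
  H: 12
  Br: 1
  F: 1
Molecular formula: C6H12BrF.
  M = 6(12.0) + 12(1.007825) + 78.918338 + 18.998403
    = 72.000000 + 12.093900 + 78.918338 + 18.998403 = 182.010641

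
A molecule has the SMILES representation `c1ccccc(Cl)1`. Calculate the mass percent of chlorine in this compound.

Atom tally by fragment:
  benzene ring core → C:6 H:6
  (− 1 ring H displaced by substituents)
  + Cl → Cl:1
Element totals:
  C: 6
  H: 5
  Cl: 1
Molecular formula: C6H5Cl.
Molar mass = 112.556 g/mol.
Mass from Cl: 1 × 35.45 = 35.450 g/mol.
%Cl = 35.450 / 112.556 × 100 = 31.50%.

31.50%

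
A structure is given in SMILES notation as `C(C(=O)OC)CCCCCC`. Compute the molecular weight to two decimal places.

Atom tally by fragment:
  CH3OOCCH2 → C:3 H:5 O:2
  CH2 → C:1 H:2
  CH2 → C:1 H:2
  CH2 → C:1 H:2
  CH2 → C:1 H:2
  CH2 → C:1 H:2
  CH3 → C:1 H:3
Element totals:
  C: 9
  H: 18
  O: 2
Molecular formula: C9H18O2.
  M = 9(12.011) + 18(1.008) + 2(15.999)
    = 108.099 + 18.144 + 31.998 = 158.241

158.24 g/mol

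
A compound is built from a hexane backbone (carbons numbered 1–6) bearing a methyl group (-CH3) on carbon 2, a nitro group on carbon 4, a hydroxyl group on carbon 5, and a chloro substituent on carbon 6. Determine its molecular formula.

Atom tally by fragment:
  CH3 → C:1 H:3
  CH(CH3) → C:2 H:4
  CH2 → C:1 H:2
  CH(NO2) → C:1 H:1 N:1 O:2
  CH(OH) → C:1 H:2 O:1
  CH2Cl → C:1 H:2 Cl:1
Element totals:
  C: 7
  H: 14
  Cl: 1
  N: 1
  O: 3

C7H14ClNO3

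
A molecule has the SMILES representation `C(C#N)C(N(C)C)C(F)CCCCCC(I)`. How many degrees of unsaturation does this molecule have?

2

Atom tally by fragment:
  NCCH2 → C:2 H:2 N:1
  CH(N(CH3)2) → C:3 H:7 N:1
  CH(F) → C:1 H:1 F:1
  CH2 → C:1 H:2
  CH2 → C:1 H:2
  CH2 → C:1 H:2
  CH2 → C:1 H:2
  CH2 → C:1 H:2
  CH2I → C:1 H:2 I:1
Element totals:
  C: 12
  H: 22
  F: 1
  I: 1
  N: 2
Molecular formula: C12H22FIN2.
DoU = (2C + 2 + N − H − X) / 2 = (2·12 + 2 + 2 − 22 − 2) / 2 = 2.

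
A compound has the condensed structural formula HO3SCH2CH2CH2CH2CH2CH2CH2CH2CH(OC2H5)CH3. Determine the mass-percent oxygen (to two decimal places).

24.02%

Atom tally by fragment:
  HO3SCH2 → C:1 H:3 S:1 O:3
  CH2 → C:1 H:2
  CH2 → C:1 H:2
  CH2 → C:1 H:2
  CH2 → C:1 H:2
  CH2 → C:1 H:2
  CH2 → C:1 H:2
  CH2 → C:1 H:2
  CH(OC2H5) → C:3 H:6 O:1
  CH3 → C:1 H:3
Element totals:
  C: 12
  H: 26
  O: 4
  S: 1
Molecular formula: C12H26O4S.
Molar mass = 266.396 g/mol.
Mass from O: 4 × 15.999 = 63.996 g/mol.
%O = 63.996 / 266.396 × 100 = 24.02%.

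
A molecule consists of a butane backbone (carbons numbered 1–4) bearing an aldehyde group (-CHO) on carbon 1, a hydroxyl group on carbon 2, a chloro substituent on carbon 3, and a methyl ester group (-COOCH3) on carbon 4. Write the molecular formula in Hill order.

C7H11ClO4

Atom tally by fragment:
  OHCCH2 → C:2 H:3 O:1
  CH(OH) → C:1 H:2 O:1
  CH(Cl) → C:1 H:1 Cl:1
  CH2COOCH3 → C:3 H:5 O:2
Element totals:
  C: 7
  H: 11
  Cl: 1
  O: 4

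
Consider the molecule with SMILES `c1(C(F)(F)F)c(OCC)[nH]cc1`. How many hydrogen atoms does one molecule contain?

Atom tally by fragment:
  pyrrole ring core → C:4 H:5 N:1
  (− 2 ring H displaced by substituents)
  + CF3 → C:1 F:3
  + OC2H5 → C:2 H:5 O:1
Element totals:
  C: 7
  H: 8
  F: 3
  N: 1
  O: 1

8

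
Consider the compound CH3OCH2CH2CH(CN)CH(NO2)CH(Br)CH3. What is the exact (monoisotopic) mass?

Element totals:
  C: 8
  H: 13
  Br: 1
  N: 2
  O: 3
Molecular formula: C8H13BrN2O3.
  M = 8(12.0) + 13(1.007825) + 78.918338 + 2(14.003074) + 3(15.994915)
    = 96.000000 + 13.101725 + 78.918338 + 28.006148 + 47.984745 = 264.010956

264.0110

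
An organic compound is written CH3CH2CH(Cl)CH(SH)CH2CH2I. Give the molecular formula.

C6H12ClIS

Element totals:
  C: 6
  H: 12
  Cl: 1
  I: 1
  S: 1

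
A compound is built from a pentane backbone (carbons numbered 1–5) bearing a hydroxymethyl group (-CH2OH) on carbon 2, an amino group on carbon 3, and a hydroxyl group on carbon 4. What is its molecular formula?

C6H15NO2

Atom tally by fragment:
  CH3 → C:1 H:3
  CH(CH2OH) → C:2 H:4 O:1
  CH(NH2) → C:1 H:3 N:1
  CH(OH) → C:1 H:2 O:1
  CH3 → C:1 H:3
Element totals:
  C: 6
  H: 15
  N: 1
  O: 2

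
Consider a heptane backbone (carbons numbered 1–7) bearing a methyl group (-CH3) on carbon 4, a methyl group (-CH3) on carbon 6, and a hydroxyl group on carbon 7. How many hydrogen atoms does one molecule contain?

20

Atom tally by fragment:
  CH3 → C:1 H:3
  CH2 → C:1 H:2
  CH2 → C:1 H:2
  CH(CH3) → C:2 H:4
  CH2 → C:1 H:2
  CH(CH3) → C:2 H:4
  CH2OH → C:1 H:3 O:1
Element totals:
  C: 9
  H: 20
  O: 1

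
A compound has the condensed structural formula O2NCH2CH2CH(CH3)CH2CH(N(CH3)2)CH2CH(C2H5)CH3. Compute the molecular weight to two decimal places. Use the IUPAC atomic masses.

244.38 g/mol

Element totals:
  C: 13
  H: 28
  N: 2
  O: 2
Molecular formula: C13H28N2O2.
  M = 13(12.011) + 28(1.008) + 2(14.007) + 2(15.999)
    = 156.143 + 28.224 + 28.014 + 31.998 = 244.379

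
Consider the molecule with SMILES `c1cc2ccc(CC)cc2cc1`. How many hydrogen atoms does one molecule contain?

Atom tally by fragment:
  naphthalene ring system core → C:10 H:8
  (− 1 ring H displaced by substituents)
  + C2H5 → C:2 H:5
Element totals:
  C: 12
  H: 12

12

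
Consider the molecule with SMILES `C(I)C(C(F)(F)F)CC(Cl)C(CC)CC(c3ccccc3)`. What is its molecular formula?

C16H21ClF3I

Atom tally by fragment:
  ICH2 → C:1 H:2 I:1
  CH(CF3) → C:2 H:1 F:3
  CH2 → C:1 H:2
  CH(Cl) → C:1 H:1 Cl:1
  CH(C2H5) → C:3 H:6
  CH2 → C:1 H:2
  CH2C6H5 → C:7 H:7
Element totals:
  C: 16
  H: 21
  Cl: 1
  F: 3
  I: 1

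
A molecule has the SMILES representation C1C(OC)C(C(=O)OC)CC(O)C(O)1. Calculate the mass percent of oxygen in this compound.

Atom tally by fragment:
  cyclohexane ring core → C:6 H:12
  (− 4 ring H displaced by substituents)
  + OCH3 → C:1 H:3 O:1
  + COOCH3 → C:2 H:3 O:2
  + OH → O:1 H:1
  + OH → O:1 H:1
Element totals:
  C: 9
  H: 16
  O: 5
Molecular formula: C9H16O5.
Molar mass = 204.222 g/mol.
Mass from O: 5 × 15.999 = 79.995 g/mol.
%O = 79.995 / 204.222 × 100 = 39.17%.

39.17%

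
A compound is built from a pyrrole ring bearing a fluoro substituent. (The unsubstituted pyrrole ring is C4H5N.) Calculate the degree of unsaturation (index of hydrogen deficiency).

Atom tally by fragment:
  pyrrole ring core → C:4 H:5 N:1
  (− 1 ring H displaced by substituents)
  + F → F:1
Element totals:
  C: 4
  H: 4
  F: 1
  N: 1
Molecular formula: C4H4FN.
DoU = (2C + 2 + N − H − X) / 2 = (2·4 + 2 + 1 − 4 − 1) / 2 = 3.

3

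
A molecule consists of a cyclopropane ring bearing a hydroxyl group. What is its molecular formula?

C3H6O

Atom tally by fragment:
  cyclopropane ring core → C:3 H:6
  (− 1 ring H displaced by substituents)
  + OH → O:1 H:1
Element totals:
  C: 3
  H: 6
  O: 1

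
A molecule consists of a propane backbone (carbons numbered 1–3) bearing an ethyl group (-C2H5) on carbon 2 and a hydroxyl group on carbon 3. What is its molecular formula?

Atom tally by fragment:
  CH3 → C:1 H:3
  CH(C2H5) → C:3 H:6
  CH2OH → C:1 H:3 O:1
Element totals:
  C: 5
  H: 12
  O: 1

C5H12O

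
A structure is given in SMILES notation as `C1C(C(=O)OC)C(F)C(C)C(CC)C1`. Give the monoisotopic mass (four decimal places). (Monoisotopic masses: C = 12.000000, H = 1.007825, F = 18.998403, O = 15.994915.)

Atom tally by fragment:
  cyclohexane ring core → C:6 H:12
  (− 4 ring H displaced by substituents)
  + COOCH3 → C:2 H:3 O:2
  + F → F:1
  + CH3 → C:1 H:3
  + C2H5 → C:2 H:5
Element totals:
  C: 11
  H: 19
  F: 1
  O: 2
Molecular formula: C11H19FO2.
  M = 11(12.0) + 19(1.007825) + 18.998403 + 2(15.994915)
    = 132.000000 + 19.148675 + 18.998403 + 31.989830 = 202.136908

202.1369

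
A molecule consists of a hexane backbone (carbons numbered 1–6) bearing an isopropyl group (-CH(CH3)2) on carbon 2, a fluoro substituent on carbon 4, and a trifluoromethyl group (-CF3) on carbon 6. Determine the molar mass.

214.25 g/mol

Atom tally by fragment:
  CH3 → C:1 H:3
  CH(CH(CH3)2) → C:4 H:8
  CH2 → C:1 H:2
  CH(F) → C:1 H:1 F:1
  CH2 → C:1 H:2
  CH2CF3 → C:2 H:2 F:3
Element totals:
  C: 10
  H: 18
  F: 4
Molecular formula: C10H18F4.
  M = 10(12.011) + 18(1.008) + 4(18.998)
    = 120.110 + 18.144 + 75.992 = 214.246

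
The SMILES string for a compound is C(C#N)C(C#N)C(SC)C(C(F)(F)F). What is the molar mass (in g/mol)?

Atom tally by fragment:
  NCCH2 → C:2 H:2 N:1
  CH(CN) → C:2 H:1 N:1
  CH(SCH3) → C:2 H:4 S:1
  CH2CF3 → C:2 H:2 F:3
Element totals:
  C: 8
  H: 9
  F: 3
  N: 2
  S: 1
Molecular formula: C8H9F3N2S.
  M = 8(12.011) + 9(1.008) + 3(18.998) + 2(14.007) + 32.06
    = 96.088 + 9.072 + 56.994 + 28.014 + 32.060 = 222.228

222.23 g/mol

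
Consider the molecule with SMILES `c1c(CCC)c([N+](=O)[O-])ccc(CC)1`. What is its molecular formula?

C11H15NO2

Atom tally by fragment:
  benzene ring core → C:6 H:6
  (− 3 ring H displaced by substituents)
  + CH2CH2CH3 → C:3 H:7
  + NO2 → N:1 O:2
  + C2H5 → C:2 H:5
Element totals:
  C: 11
  H: 15
  N: 1
  O: 2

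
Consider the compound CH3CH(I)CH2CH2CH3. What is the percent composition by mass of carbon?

Atom tally by fragment:
  CH3 → C:1 H:3
  CH(I) → C:1 H:1 I:1
  CH2 → C:1 H:2
  CH2 → C:1 H:2
  CH3 → C:1 H:3
Element totals:
  C: 5
  H: 11
  I: 1
Molecular formula: C5H11I.
Molar mass = 198.047 g/mol.
Mass from C: 5 × 12.011 = 60.055 g/mol.
%C = 60.055 / 198.047 × 100 = 30.32%.

30.32%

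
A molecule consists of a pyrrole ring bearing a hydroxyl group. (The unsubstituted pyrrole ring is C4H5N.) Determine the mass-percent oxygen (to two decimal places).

19.26%

Atom tally by fragment:
  pyrrole ring core → C:4 H:5 N:1
  (− 1 ring H displaced by substituents)
  + OH → O:1 H:1
Element totals:
  C: 4
  H: 5
  N: 1
  O: 1
Molecular formula: C4H5NO.
Molar mass = 83.090 g/mol.
Mass from O: 1 × 15.999 = 15.999 g/mol.
%O = 15.999 / 83.090 × 100 = 19.26%.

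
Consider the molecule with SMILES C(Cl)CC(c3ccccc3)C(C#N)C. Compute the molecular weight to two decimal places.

Atom tally by fragment:
  ClCH2 → C:1 H:2 Cl:1
  CH2 → C:1 H:2
  CH(C6H5) → C:7 H:6
  CH(CN) → C:2 H:1 N:1
  CH3 → C:1 H:3
Element totals:
  C: 12
  H: 14
  Cl: 1
  N: 1
Molecular formula: C12H14ClN.
  M = 12(12.011) + 14(1.008) + 35.45 + 14.007
    = 144.132 + 14.112 + 35.450 + 14.007 = 207.701

207.70 g/mol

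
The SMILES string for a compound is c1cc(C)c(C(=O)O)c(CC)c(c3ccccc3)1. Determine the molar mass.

Atom tally by fragment:
  benzene ring core → C:6 H:6
  (− 4 ring H displaced by substituents)
  + CH3 → C:1 H:3
  + COOH → C:1 H:1 O:2
  + C2H5 → C:2 H:5
  + C6H5 → C:6 H:5
Element totals:
  C: 16
  H: 16
  O: 2
Molecular formula: C16H16O2.
  M = 16(12.011) + 16(1.008) + 2(15.999)
    = 192.176 + 16.128 + 31.998 = 240.302

240.30 g/mol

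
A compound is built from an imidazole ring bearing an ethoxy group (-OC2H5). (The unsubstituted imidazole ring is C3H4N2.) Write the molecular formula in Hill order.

Atom tally by fragment:
  imidazole ring core → C:3 H:4 N:2
  (− 1 ring H displaced by substituents)
  + OC2H5 → C:2 H:5 O:1
Element totals:
  C: 5
  H: 8
  N: 2
  O: 1

C5H8N2O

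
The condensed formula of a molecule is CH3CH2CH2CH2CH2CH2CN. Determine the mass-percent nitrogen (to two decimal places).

12.60%

Atom tally by fragment:
  CH3 → C:1 H:3
  CH2 → C:1 H:2
  CH2 → C:1 H:2
  CH2 → C:1 H:2
  CH2 → C:1 H:2
  CH2CN → C:2 H:2 N:1
Element totals:
  C: 7
  H: 13
  N: 1
Molecular formula: C7H13N.
Molar mass = 111.188 g/mol.
Mass from N: 1 × 14.007 = 14.007 g/mol.
%N = 14.007 / 111.188 × 100 = 12.60%.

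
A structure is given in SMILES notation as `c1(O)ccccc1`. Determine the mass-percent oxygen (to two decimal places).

Atom tally by fragment:
  benzene ring core → C:6 H:6
  (− 1 ring H displaced by substituents)
  + OH → O:1 H:1
Element totals:
  C: 6
  H: 6
  O: 1
Molecular formula: C6H6O.
Molar mass = 94.113 g/mol.
Mass from O: 1 × 15.999 = 15.999 g/mol.
%O = 15.999 / 94.113 × 100 = 17.00%.

17.00%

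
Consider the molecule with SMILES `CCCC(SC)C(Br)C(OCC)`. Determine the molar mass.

Atom tally by fragment:
  CH3 → C:1 H:3
  CH2 → C:1 H:2
  CH2 → C:1 H:2
  CH(SCH3) → C:2 H:4 S:1
  CH(Br) → C:1 H:1 Br:1
  CH2OC2H5 → C:3 H:7 O:1
Element totals:
  C: 9
  H: 19
  Br: 1
  O: 1
  S: 1
Molecular formula: C9H19BrOS.
  M = 9(12.011) + 19(1.008) + 79.904 + 15.999 + 32.06
    = 108.099 + 19.152 + 79.904 + 15.999 + 32.060 = 255.214

255.21 g/mol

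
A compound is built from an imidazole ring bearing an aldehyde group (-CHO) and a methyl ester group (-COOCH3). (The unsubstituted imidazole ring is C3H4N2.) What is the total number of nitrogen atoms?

2

Atom tally by fragment:
  imidazole ring core → C:3 H:4 N:2
  (− 2 ring H displaced by substituents)
  + CHO → C:1 H:1 O:1
  + COOCH3 → C:2 H:3 O:2
Element totals:
  C: 6
  H: 6
  N: 2
  O: 3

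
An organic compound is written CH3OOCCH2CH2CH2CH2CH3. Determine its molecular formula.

C7H14O2

Atom tally by fragment:
  CH3OOCCH2 → C:3 H:5 O:2
  CH2 → C:1 H:2
  CH2 → C:1 H:2
  CH2 → C:1 H:2
  CH3 → C:1 H:3
Element totals:
  C: 7
  H: 14
  O: 2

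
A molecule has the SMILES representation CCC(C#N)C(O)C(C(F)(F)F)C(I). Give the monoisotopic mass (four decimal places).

320.9837

Atom tally by fragment:
  CH3 → C:1 H:3
  CH2 → C:1 H:2
  CH(CN) → C:2 H:1 N:1
  CH(OH) → C:1 H:2 O:1
  CH(CF3) → C:2 H:1 F:3
  CH2I → C:1 H:2 I:1
Element totals:
  C: 8
  H: 11
  F: 3
  I: 1
  N: 1
  O: 1
Molecular formula: C8H11F3INO.
  M = 8(12.0) + 11(1.007825) + 3(18.998403) + 126.904472 + 14.003074 + 15.994915
    = 96.000000 + 11.086075 + 56.995209 + 126.904472 + 14.003074 + 15.994915 = 320.983745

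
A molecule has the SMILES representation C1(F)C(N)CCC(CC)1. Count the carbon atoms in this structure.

7

Atom tally by fragment:
  cyclopentane ring core → C:5 H:10
  (− 3 ring H displaced by substituents)
  + F → F:1
  + NH2 → N:1 H:2
  + C2H5 → C:2 H:5
Element totals:
  C: 7
  H: 14
  F: 1
  N: 1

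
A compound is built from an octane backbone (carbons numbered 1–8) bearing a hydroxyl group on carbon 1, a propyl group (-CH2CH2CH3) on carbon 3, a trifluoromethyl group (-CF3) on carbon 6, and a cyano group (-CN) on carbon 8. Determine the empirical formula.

Atom tally by fragment:
  HOCH2 → C:1 H:3 O:1
  CH2 → C:1 H:2
  CH(CH2CH2CH3) → C:4 H:8
  CH2 → C:1 H:2
  CH2 → C:1 H:2
  CH(CF3) → C:2 H:1 F:3
  CH2 → C:1 H:2
  CH2CN → C:2 H:2 N:1
Element totals:
  C: 13
  H: 22
  F: 3
  N: 1
  O: 1
Molecular formula: C13H22F3NO.
gcd of subscripts (13, 3, 22, 1, 1) = 1, so the empirical formula equals the molecular formula.

C13H22F3NO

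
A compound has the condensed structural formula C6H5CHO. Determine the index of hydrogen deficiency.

5

Element totals:
  C: 7
  H: 6
  O: 1
Molecular formula: C7H6O.
DoU = (2C + 2 + N − H − X) / 2 = (2·7 + 2 + 0 − 6 − 0) / 2 = 5.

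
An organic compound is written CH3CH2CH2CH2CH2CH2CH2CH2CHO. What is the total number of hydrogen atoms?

Atom tally by fragment:
  CH3 → C:1 H:3
  CH2 → C:1 H:2
  CH2 → C:1 H:2
  CH2 → C:1 H:2
  CH2 → C:1 H:2
  CH2 → C:1 H:2
  CH2 → C:1 H:2
  CH2CHO → C:2 H:3 O:1
Element totals:
  C: 9
  H: 18
  O: 1

18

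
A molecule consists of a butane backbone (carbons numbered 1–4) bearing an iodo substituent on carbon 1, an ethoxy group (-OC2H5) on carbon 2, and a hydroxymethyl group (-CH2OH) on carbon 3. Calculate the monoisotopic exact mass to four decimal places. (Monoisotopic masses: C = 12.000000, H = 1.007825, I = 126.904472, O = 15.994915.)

258.0117

Atom tally by fragment:
  ICH2 → C:1 H:2 I:1
  CH(OC2H5) → C:3 H:6 O:1
  CH(CH2OH) → C:2 H:4 O:1
  CH3 → C:1 H:3
Element totals:
  C: 7
  H: 15
  I: 1
  O: 2
Molecular formula: C7H15IO2.
  M = 7(12.0) + 15(1.007825) + 126.904472 + 2(15.994915)
    = 84.000000 + 15.117375 + 126.904472 + 31.989830 = 258.011677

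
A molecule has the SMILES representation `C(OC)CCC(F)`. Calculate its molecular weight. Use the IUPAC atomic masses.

Atom tally by fragment:
  CH3OCH2 → C:2 H:5 O:1
  CH2 → C:1 H:2
  CH2 → C:1 H:2
  CH2F → C:1 H:2 F:1
Element totals:
  C: 5
  H: 11
  F: 1
  O: 1
Molecular formula: C5H11FO.
  M = 5(12.011) + 11(1.008) + 18.998 + 15.999
    = 60.055 + 11.088 + 18.998 + 15.999 = 106.140

106.14 g/mol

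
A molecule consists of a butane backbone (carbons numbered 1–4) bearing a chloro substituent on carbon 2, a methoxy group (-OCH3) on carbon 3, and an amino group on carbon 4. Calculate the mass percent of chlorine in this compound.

Atom tally by fragment:
  CH3 → C:1 H:3
  CH(Cl) → C:1 H:1 Cl:1
  CH(OCH3) → C:2 H:4 O:1
  CH2NH2 → C:1 H:4 N:1
Element totals:
  C: 5
  H: 12
  Cl: 1
  N: 1
  O: 1
Molecular formula: C5H12ClNO.
Molar mass = 137.607 g/mol.
Mass from Cl: 1 × 35.45 = 35.450 g/mol.
%Cl = 35.450 / 137.607 × 100 = 25.76%.

25.76%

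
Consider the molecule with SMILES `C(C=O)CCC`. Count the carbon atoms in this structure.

5

Atom tally by fragment:
  OHCCH2 → C:2 H:3 O:1
  CH2 → C:1 H:2
  CH2 → C:1 H:2
  CH3 → C:1 H:3
Element totals:
  C: 5
  H: 10
  O: 1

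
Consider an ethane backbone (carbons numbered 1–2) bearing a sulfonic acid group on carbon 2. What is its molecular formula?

C2H6O3S

Atom tally by fragment:
  CH3 → C:1 H:3
  CH2SO3H → C:1 H:3 S:1 O:3
Element totals:
  C: 2
  H: 6
  O: 3
  S: 1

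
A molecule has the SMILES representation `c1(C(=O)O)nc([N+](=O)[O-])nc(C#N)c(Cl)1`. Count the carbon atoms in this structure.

Atom tally by fragment:
  pyrimidine ring core → C:4 H:4 N:2
  (− 4 ring H displaced by substituents)
  + COOH → C:1 H:1 O:2
  + NO2 → N:1 O:2
  + CN → C:1 N:1
  + Cl → Cl:1
Element totals:
  C: 6
  H: 1
  Cl: 1
  N: 4
  O: 4

6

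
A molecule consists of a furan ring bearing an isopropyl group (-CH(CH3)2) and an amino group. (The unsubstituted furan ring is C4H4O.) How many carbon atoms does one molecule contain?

7

Atom tally by fragment:
  furan ring core → C:4 H:4 O:1
  (− 2 ring H displaced by substituents)
  + CH(CH3)2 → C:3 H:7
  + NH2 → N:1 H:2
Element totals:
  C: 7
  H: 11
  N: 1
  O: 1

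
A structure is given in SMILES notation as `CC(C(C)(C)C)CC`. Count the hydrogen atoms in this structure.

18

Atom tally by fragment:
  CH3 → C:1 H:3
  CH(C(CH3)3) → C:5 H:10
  CH2 → C:1 H:2
  CH3 → C:1 H:3
Element totals:
  C: 8
  H: 18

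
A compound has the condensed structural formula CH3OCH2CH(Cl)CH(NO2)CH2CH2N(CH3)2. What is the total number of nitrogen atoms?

2

Element totals:
  C: 8
  H: 17
  Cl: 1
  N: 2
  O: 3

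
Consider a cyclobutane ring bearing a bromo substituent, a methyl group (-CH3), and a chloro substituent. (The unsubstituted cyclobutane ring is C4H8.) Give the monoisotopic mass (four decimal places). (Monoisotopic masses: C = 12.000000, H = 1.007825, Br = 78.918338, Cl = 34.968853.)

181.9498

Atom tally by fragment:
  cyclobutane ring core → C:4 H:8
  (− 3 ring H displaced by substituents)
  + Br → Br:1
  + CH3 → C:1 H:3
  + Cl → Cl:1
Element totals:
  C: 5
  H: 8
  Br: 1
  Cl: 1
Molecular formula: C5H8BrCl.
  M = 5(12.0) + 8(1.007825) + 78.918338 + 34.968853
    = 60.000000 + 8.062600 + 78.918338 + 34.968853 = 181.949791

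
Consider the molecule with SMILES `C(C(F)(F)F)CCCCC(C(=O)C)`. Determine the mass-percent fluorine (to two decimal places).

29.05%

Atom tally by fragment:
  F3CCH2 → C:2 H:2 F:3
  CH2 → C:1 H:2
  CH2 → C:1 H:2
  CH2 → C:1 H:2
  CH2 → C:1 H:2
  CH2COCH3 → C:3 H:5 O:1
Element totals:
  C: 9
  H: 15
  F: 3
  O: 1
Molecular formula: C9H15F3O.
Molar mass = 196.212 g/mol.
Mass from F: 3 × 18.998 = 56.994 g/mol.
%F = 56.994 / 196.212 × 100 = 29.05%.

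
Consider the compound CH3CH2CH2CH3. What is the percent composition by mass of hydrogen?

Atom tally by fragment:
  CH3 → C:1 H:3
  CH2 → C:1 H:2
  CH2 → C:1 H:2
  CH3 → C:1 H:3
Element totals:
  C: 4
  H: 10
Molecular formula: C4H10.
Molar mass = 58.124 g/mol.
Mass from H: 10 × 1.008 = 10.080 g/mol.
%H = 10.080 / 58.124 × 100 = 17.34%.

17.34%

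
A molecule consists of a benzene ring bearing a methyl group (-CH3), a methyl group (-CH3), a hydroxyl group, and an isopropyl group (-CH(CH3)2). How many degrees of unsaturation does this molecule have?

4

Atom tally by fragment:
  benzene ring core → C:6 H:6
  (− 4 ring H displaced by substituents)
  + CH3 → C:1 H:3
  + CH3 → C:1 H:3
  + OH → O:1 H:1
  + CH(CH3)2 → C:3 H:7
Element totals:
  C: 11
  H: 16
  O: 1
Molecular formula: C11H16O.
DoU = (2C + 2 + N − H − X) / 2 = (2·11 + 2 + 0 − 16 − 0) / 2 = 4.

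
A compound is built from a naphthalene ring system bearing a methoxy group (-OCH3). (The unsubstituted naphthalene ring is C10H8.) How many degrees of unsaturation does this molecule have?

7

Atom tally by fragment:
  naphthalene ring system core → C:10 H:8
  (− 1 ring H displaced by substituents)
  + OCH3 → C:1 H:3 O:1
Element totals:
  C: 11
  H: 10
  O: 1
Molecular formula: C11H10O.
DoU = (2C + 2 + N − H − X) / 2 = (2·11 + 2 + 0 − 10 − 0) / 2 = 7.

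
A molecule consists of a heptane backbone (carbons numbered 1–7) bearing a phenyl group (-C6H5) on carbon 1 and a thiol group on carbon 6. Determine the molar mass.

Atom tally by fragment:
  C6H5CH2 → C:7 H:7
  CH2 → C:1 H:2
  CH2 → C:1 H:2
  CH2 → C:1 H:2
  CH2 → C:1 H:2
  CH(SH) → C:1 H:2 S:1
  CH3 → C:1 H:3
Element totals:
  C: 13
  H: 20
  S: 1
Molecular formula: C13H20S.
  M = 13(12.011) + 20(1.008) + 32.06
    = 156.143 + 20.160 + 32.060 = 208.363

208.36 g/mol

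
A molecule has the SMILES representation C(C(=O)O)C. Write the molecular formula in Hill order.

C3H6O2

Atom tally by fragment:
  HOOCCH2 → C:2 H:3 O:2
  CH3 → C:1 H:3
Element totals:
  C: 3
  H: 6
  O: 2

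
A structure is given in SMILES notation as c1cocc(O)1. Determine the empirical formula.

C2H2O

Atom tally by fragment:
  furan ring core → C:4 H:4 O:1
  (− 1 ring H displaced by substituents)
  + OH → O:1 H:1
Element totals:
  C: 4
  H: 4
  O: 2
Molecular formula: C4H4O2.
gcd of subscripts = 2; dividing each by 2:
  C: 4/2 = 2
  H: 4/2 = 2
  O: 2/2 = 1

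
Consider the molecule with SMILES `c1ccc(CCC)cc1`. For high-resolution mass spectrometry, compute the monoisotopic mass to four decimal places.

Atom tally by fragment:
  benzene ring core → C:6 H:6
  (− 1 ring H displaced by substituents)
  + CH2CH2CH3 → C:3 H:7
Element totals:
  C: 9
  H: 12
Molecular formula: C9H12.
  M = 9(12.0) + 12(1.007825)
    = 108.000000 + 12.093900 = 120.093900

120.0939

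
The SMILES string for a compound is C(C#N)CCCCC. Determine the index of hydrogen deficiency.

2

Atom tally by fragment:
  NCCH2 → C:2 H:2 N:1
  CH2 → C:1 H:2
  CH2 → C:1 H:2
  CH2 → C:1 H:2
  CH2 → C:1 H:2
  CH3 → C:1 H:3
Element totals:
  C: 7
  H: 13
  N: 1
Molecular formula: C7H13N.
DoU = (2C + 2 + N − H − X) / 2 = (2·7 + 2 + 1 − 13 − 0) / 2 = 2.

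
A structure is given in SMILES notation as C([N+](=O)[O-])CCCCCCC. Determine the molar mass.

Atom tally by fragment:
  O2NCH2 → C:1 H:2 N:1 O:2
  CH2 → C:1 H:2
  CH2 → C:1 H:2
  CH2 → C:1 H:2
  CH2 → C:1 H:2
  CH2 → C:1 H:2
  CH2 → C:1 H:2
  CH3 → C:1 H:3
Element totals:
  C: 8
  H: 17
  N: 1
  O: 2
Molecular formula: C8H17NO2.
  M = 8(12.011) + 17(1.008) + 14.007 + 2(15.999)
    = 96.088 + 17.136 + 14.007 + 31.998 = 159.229

159.23 g/mol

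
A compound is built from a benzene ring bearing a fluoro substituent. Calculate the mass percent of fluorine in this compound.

Atom tally by fragment:
  benzene ring core → C:6 H:6
  (− 1 ring H displaced by substituents)
  + F → F:1
Element totals:
  C: 6
  H: 5
  F: 1
Molecular formula: C6H5F.
Molar mass = 96.104 g/mol.
Mass from F: 1 × 18.998 = 18.998 g/mol.
%F = 18.998 / 96.104 × 100 = 19.77%.

19.77%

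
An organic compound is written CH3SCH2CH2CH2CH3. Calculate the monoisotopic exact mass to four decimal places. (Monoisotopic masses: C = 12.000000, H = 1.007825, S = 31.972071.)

Atom tally by fragment:
  CH3SCH2 → C:2 H:5 S:1
  CH2 → C:1 H:2
  CH2 → C:1 H:2
  CH3 → C:1 H:3
Element totals:
  C: 5
  H: 12
  S: 1
Molecular formula: C5H12S.
  M = 5(12.0) + 12(1.007825) + 31.972071
    = 60.000000 + 12.093900 + 31.972071 = 104.065971

104.0660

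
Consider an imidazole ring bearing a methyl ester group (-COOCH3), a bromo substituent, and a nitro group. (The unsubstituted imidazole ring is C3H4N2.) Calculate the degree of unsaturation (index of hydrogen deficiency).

5

Atom tally by fragment:
  imidazole ring core → C:3 H:4 N:2
  (− 3 ring H displaced by substituents)
  + COOCH3 → C:2 H:3 O:2
  + Br → Br:1
  + NO2 → N:1 O:2
Element totals:
  C: 5
  H: 4
  Br: 1
  N: 3
  O: 4
Molecular formula: C5H4BrN3O4.
DoU = (2C + 2 + N − H − X) / 2 = (2·5 + 2 + 3 − 4 − 1) / 2 = 5.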